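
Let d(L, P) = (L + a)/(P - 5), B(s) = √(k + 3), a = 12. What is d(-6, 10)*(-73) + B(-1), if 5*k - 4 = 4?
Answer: -438/5 + √115/5 ≈ -85.455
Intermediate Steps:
k = 8/5 (k = ⅘ + (⅕)*4 = ⅘ + ⅘ = 8/5 ≈ 1.6000)
B(s) = √115/5 (B(s) = √(8/5 + 3) = √(23/5) = √115/5)
d(L, P) = (12 + L)/(-5 + P) (d(L, P) = (L + 12)/(P - 5) = (12 + L)/(-5 + P))
d(-6, 10)*(-73) + B(-1) = ((12 - 6)/(-5 + 10))*(-73) + √115/5 = (6/5)*(-73) + √115/5 = -438/5 + √115/5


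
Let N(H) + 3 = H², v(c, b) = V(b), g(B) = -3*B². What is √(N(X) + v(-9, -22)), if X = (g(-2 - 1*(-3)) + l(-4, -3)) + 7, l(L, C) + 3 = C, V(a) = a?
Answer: I*√21 ≈ 4.5826*I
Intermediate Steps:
l(L, C) = -3 + C
v(c, b) = b
X = -2 (X = (-3*(-2 - 1*(-3))² + (-3 - 3)) + 7 = (-3*(-2 + 3)² - 6) + 7 = (-3*1² - 6) + 7 = (-3*1 - 6) + 7 = (-3 - 6) + 7 = -9 + 7 = -2)
N(H) = -3 + H²
√(N(X) + v(-9, -22)) = √((-3 + (-2)²) - 22) = √((-3 + 4) - 22) = √(1 - 22) = √(-21) = I*√21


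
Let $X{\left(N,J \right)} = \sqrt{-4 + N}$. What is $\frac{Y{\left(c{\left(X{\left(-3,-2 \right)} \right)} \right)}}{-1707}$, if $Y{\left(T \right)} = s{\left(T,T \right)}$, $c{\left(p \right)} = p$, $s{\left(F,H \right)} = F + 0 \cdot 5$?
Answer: $- \frac{i \sqrt{7}}{1707} \approx - 0.0015499 i$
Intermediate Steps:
$s{\left(F,H \right)} = F$ ($s{\left(F,H \right)} = F + 0 = F$)
$Y{\left(T \right)} = T$
$\frac{Y{\left(c{\left(X{\left(-3,-2 \right)} \right)} \right)}}{-1707} = \frac{\sqrt{-4 - 3}}{-1707} = \sqrt{-7} \left(- \frac{1}{1707}\right) = i \sqrt{7} \left(- \frac{1}{1707}\right) = - \frac{i \sqrt{7}}{1707}$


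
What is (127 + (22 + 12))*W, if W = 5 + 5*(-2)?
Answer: -805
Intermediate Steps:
W = -5 (W = 5 - 10 = -5)
(127 + (22 + 12))*W = (127 + (22 + 12))*(-5) = (127 + 34)*(-5) = 161*(-5) = -805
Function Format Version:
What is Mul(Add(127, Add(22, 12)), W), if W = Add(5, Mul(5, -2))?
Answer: -805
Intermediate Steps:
W = -5 (W = Add(5, -10) = -5)
Mul(Add(127, Add(22, 12)), W) = Mul(Add(127, Add(22, 12)), -5) = Mul(Add(127, 34), -5) = Mul(161, -5) = -805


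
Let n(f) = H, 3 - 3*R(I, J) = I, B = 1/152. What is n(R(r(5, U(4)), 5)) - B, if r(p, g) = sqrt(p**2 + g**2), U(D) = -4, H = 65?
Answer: 9879/152 ≈ 64.993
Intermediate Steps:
B = 1/152 ≈ 0.0065789
r(p, g) = sqrt(g**2 + p**2)
R(I, J) = 1 - I/3
n(f) = 65
n(R(r(5, U(4)), 5)) - B = 65 - 1*1/152 = 65 - 1/152 = 9879/152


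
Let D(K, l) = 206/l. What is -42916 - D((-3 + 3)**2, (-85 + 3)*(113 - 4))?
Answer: -191791501/4469 ≈ -42916.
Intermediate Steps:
-42916 - D((-3 + 3)**2, (-85 + 3)*(113 - 4)) = -42916 - 206/((-85 + 3)*(113 - 4)) = -42916 - 206/((-82*109)) = -42916 - 206/(-8938) = -42916 - 206*(-1)/8938 = -42916 - 1*(-103/4469) = -42916 + 103/4469 = -191791501/4469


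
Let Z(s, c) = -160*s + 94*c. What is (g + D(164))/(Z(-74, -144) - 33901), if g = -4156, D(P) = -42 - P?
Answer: 4362/35597 ≈ 0.12254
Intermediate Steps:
(g + D(164))/(Z(-74, -144) - 33901) = (-4156 + (-42 - 1*164))/((-160*(-74) + 94*(-144)) - 33901) = (-4156 + (-42 - 164))/((11840 - 13536) - 33901) = (-4156 - 206)/(-1696 - 33901) = -4362/(-35597) = -4362*(-1/35597) = 4362/35597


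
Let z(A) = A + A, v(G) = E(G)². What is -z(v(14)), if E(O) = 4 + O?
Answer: -648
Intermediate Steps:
v(G) = (4 + G)²
z(A) = 2*A
-z(v(14)) = -2*(4 + 14)² = -2*18² = -2*324 = -1*648 = -648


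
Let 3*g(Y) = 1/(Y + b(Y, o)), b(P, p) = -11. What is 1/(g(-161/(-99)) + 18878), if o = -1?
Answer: 928/17518751 ≈ 5.2972e-5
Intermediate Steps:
g(Y) = 1/(3*(-11 + Y)) (g(Y) = 1/(3*(Y - 11)) = 1/(3*(-11 + Y)))
1/(g(-161/(-99)) + 18878) = 1/(1/(3*(-11 - 161/(-99))) + 18878) = 1/(1/(3*(-11 - 161*(-1/99))) + 18878) = 1/(1/(3*(-11 + 161/99)) + 18878) = 1/(1/(3*(-928/99)) + 18878) = 1/((⅓)*(-99/928) + 18878) = 1/(-33/928 + 18878) = 1/(17518751/928) = 928/17518751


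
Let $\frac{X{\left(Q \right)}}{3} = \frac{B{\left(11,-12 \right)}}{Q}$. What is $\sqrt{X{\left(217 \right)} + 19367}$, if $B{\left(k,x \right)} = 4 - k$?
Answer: $\frac{\sqrt{18611594}}{31} \approx 139.17$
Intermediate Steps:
$X{\left(Q \right)} = - \frac{21}{Q}$ ($X{\left(Q \right)} = 3 \frac{4 - 11}{Q} = 3 \left(- \frac{7}{Q}\right) = - \frac{21}{Q}$)
$\sqrt{X{\left(217 \right)} + 19367} = \sqrt{- \frac{21}{217} + 19367} = \sqrt{\left(-21\right) \frac{1}{217} + 19367} = \sqrt{- \frac{3}{31} + 19367} = \sqrt{\frac{600374}{31}} = \frac{\sqrt{18611594}}{31}$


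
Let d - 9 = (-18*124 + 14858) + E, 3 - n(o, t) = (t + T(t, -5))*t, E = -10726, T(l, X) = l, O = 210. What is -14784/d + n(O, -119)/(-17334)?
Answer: -202204885/33090606 ≈ -6.1106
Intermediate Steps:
n(o, t) = 3 - 2*t² (n(o, t) = 3 - (t + t)*t = 3 - 2*t*t = 3 - 2*t²)
d = 1909 (d = 9 + ((-18*124 + 14858) - 10726) = 9 + ((-2232 + 14858) - 10726) = 9 + (12626 - 10726) = 9 + 1900 = 1909)
-14784/d + n(O, -119)/(-17334) = -14784/1909 + (3 - 2*(-119)²)/(-17334) = -14784*1/1909 + (3 - 2*14161)*(-1/17334) = -14784/1909 + (3 - 28322)*(-1/17334) = -14784/1909 - 28319*(-1/17334) = -14784/1909 + 28319/17334 = -202204885/33090606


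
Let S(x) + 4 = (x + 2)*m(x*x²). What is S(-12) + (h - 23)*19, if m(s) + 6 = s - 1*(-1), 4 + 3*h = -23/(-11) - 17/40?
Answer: 22273967/1320 ≈ 16874.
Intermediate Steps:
h = -1027/1320 (h = -4/3 + (-23/(-11) - 17/40)/3 = -4/3 + (-23*(-1/11) - 17*1/40)/3 = -4/3 + (23/11 - 17/40)/3 = -4/3 + (⅓)*(733/440) = -4/3 + 733/1320 = -1027/1320 ≈ -0.77803)
m(s) = -5 + s (m(s) = -6 + (s - 1*(-1)) = -6 + (s + 1) = -6 + (1 + s) = -5 + s)
S(x) = -4 + (-5 + x³)*(2 + x) (S(x) = -4 + (x + 2)*(-5 + x*x²) = -4 + (2 + x)*(-5 + x³) = -4 + (-5 + x³)*(2 + x))
S(-12) + (h - 23)*19 = (-14 + 2*(-12)³ - 12*(-5 + (-12)³)) + (-1027/1320 - 23)*19 = (-14 + 2*(-1728) - 12*(-5 - 1728)) - 31387/1320*19 = (-14 - 3456 - 12*(-1733)) - 596353/1320 = (-14 - 3456 + 20796) - 596353/1320 = 17326 - 596353/1320 = 22273967/1320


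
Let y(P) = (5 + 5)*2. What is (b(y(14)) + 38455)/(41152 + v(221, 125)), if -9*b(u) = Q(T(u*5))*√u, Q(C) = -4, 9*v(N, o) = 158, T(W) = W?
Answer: 346095/370526 + 4*√5/185263 ≈ 0.93411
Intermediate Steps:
v(N, o) = 158/9 (v(N, o) = (⅑)*158 = 158/9)
y(P) = 20 (y(P) = 10*2 = 20)
b(u) = 4*√u/9 (b(u) = -(-4)*√u/9 = 4*√u/9)
(b(y(14)) + 38455)/(41152 + v(221, 125)) = (4*√20/9 + 38455)/(41152 + 158/9) = (4*(2*√5)/9 + 38455)/(370526/9) = (8*√5/9 + 38455)*(9/370526) = (38455 + 8*√5/9)*(9/370526) = 346095/370526 + 4*√5/185263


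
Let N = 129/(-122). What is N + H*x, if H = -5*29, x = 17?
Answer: -300859/122 ≈ -2466.1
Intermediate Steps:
H = -145
N = -129/122 (N = 129*(-1/122) = -129/122 ≈ -1.0574)
N + H*x = -129/122 - 145*17 = -129/122 - 2465 = -300859/122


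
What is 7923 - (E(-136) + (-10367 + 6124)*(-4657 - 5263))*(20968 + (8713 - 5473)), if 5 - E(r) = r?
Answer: -1018931681885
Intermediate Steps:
E(r) = 5 - r
7923 - (E(-136) + (-10367 + 6124)*(-4657 - 5263))*(20968 + (8713 - 5473)) = 7923 - ((5 - 1*(-136)) + (-10367 + 6124)*(-4657 - 5263))*(20968 + (8713 - 5473)) = 7923 - ((5 + 136) - 4243*(-9920))*(20968 + 3240) = 7923 - (141 + 42090560)*24208 = 7923 - 42090701*24208 = 7923 - 1*1018931689808 = 7923 - 1018931689808 = -1018931681885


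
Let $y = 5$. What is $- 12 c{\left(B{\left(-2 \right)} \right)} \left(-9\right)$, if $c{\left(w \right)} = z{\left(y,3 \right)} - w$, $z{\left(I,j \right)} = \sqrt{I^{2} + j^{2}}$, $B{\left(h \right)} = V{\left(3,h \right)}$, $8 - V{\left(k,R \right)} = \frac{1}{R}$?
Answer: $-918 + 108 \sqrt{34} \approx -288.26$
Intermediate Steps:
$V{\left(k,R \right)} = 8 - \frac{1}{R}$
$B{\left(h \right)} = 8 - \frac{1}{h}$
$c{\left(w \right)} = \sqrt{34} - w$ ($c{\left(w \right)} = \sqrt{5^{2} + 3^{2}} - w = \sqrt{25 + 9} - w = \sqrt{34} - w$)
$- 12 c{\left(B{\left(-2 \right)} \right)} \left(-9\right) = - 12 \left(\sqrt{34} - \left(8 - \frac{1}{-2}\right)\right) \left(-9\right) = - 12 \left(\sqrt{34} - \left(8 - - \frac{1}{2}\right)\right) \left(-9\right) = - 12 \left(\sqrt{34} - \left(8 + \frac{1}{2}\right)\right) \left(-9\right) = - 12 \left(\sqrt{34} - \frac{17}{2}\right) \left(-9\right) = - 12 \left(- \frac{17}{2} + \sqrt{34}\right) \left(-9\right) = \left(102 - 12 \sqrt{34}\right) \left(-9\right) = -918 + 108 \sqrt{34}$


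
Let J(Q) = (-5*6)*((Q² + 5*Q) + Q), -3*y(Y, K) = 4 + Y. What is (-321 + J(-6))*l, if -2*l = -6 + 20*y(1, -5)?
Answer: -6313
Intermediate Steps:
y(Y, K) = -4/3 - Y/3 (y(Y, K) = -(4 + Y)/3 = -4/3 - Y/3)
J(Q) = -180*Q - 30*Q² (J(Q) = -30*(Q² + 6*Q) = -180*Q - 30*Q²)
l = 59/3 (l = -(-6 + 20*(-4/3 - ⅓*1))/2 = -(-6 + 20*(-4/3 - ⅓))/2 = -(-6 + 20*(-5/3))/2 = -(-6 - 100/3)/2 = -½*(-118/3) = 59/3 ≈ 19.667)
(-321 + J(-6))*l = (-321 - 30*(-6)*(6 - 6))*(59/3) = (-321 - 30*(-6)*0)*(59/3) = (-321 + 0)*(59/3) = -321*59/3 = -6313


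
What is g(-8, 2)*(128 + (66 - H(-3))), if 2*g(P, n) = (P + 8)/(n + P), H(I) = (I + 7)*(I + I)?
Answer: 0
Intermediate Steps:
H(I) = 2*I*(7 + I) (H(I) = (7 + I)*(2*I) = 2*I*(7 + I))
g(P, n) = (8 + P)/(2*(P + n)) (g(P, n) = ((P + 8)/(n + P))/2 = ((8 + P)/(P + n))/2 = (8 + P)/(2*(P + n)))
g(-8, 2)*(128 + (66 - H(-3))) = ((4 + (½)*(-8))/(-8 + 2))*(128 + (66 - 2*(-3)*(7 - 3))) = ((4 - 4)/(-6))*(128 + (66 - 2*(-3)*4)) = (-⅙*0)*(128 + (66 - 1*(-24))) = 0*(128 + (66 + 24)) = 0*(128 + 90) = 0*218 = 0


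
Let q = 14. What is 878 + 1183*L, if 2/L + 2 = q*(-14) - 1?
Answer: 172356/199 ≈ 866.11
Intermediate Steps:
L = -2/199 (L = 2/(-2 + (14*(-14) - 1)) = 2/(-2 + (-196 - 1)) = 2/(-2 - 197) = 2/(-199) = 2*(-1/199) = -2/199 ≈ -0.010050)
878 + 1183*L = 878 + 1183*(-2/199) = 878 - 2366/199 = 172356/199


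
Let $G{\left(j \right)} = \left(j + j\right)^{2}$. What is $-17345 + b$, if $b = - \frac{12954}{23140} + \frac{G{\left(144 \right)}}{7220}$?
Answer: $- \frac{72400430743}{4176770} \approx -17334.0$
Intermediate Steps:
$G{\left(j \right)} = 4 j^{2}$ ($G{\left(j \right)} = \left(2 j\right)^{2} = 4 j^{2}$)
$b = \frac{45644907}{4176770}$ ($b = - \frac{12954}{23140} + \frac{4 \cdot 144^{2}}{7220} = \left(-12954\right) \frac{1}{23140} + 4 \cdot 20736 \cdot \frac{1}{7220} = - \frac{6477}{11570} + 82944 \cdot \frac{1}{7220} = - \frac{6477}{11570} + \frac{20736}{1805} = \frac{45644907}{4176770} \approx 10.928$)
$-17345 + b = -17345 + \frac{45644907}{4176770} = - \frac{72400430743}{4176770}$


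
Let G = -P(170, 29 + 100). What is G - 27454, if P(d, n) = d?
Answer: -27624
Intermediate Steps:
G = -170 (G = -1*170 = -170)
G - 27454 = -170 - 27454 = -27624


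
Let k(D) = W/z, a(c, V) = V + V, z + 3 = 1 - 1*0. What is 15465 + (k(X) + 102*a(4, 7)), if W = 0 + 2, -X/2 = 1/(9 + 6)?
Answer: 16892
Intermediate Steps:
X = -2/15 (X = -2/(9 + 6) = -2/15 ≈ -0.13333)
z = -2 (z = -3 + (1 - 1*0) = -3 + (1 + 0) = -3 + 1 = -2)
a(c, V) = 2*V
W = 2
k(D) = -1 (k(D) = 2/(-2) = 2*(-½) = -1)
15465 + (k(X) + 102*a(4, 7)) = 15465 + (-1 + 102*(2*7)) = 15465 + (-1 + 102*14) = 15465 + (-1 + 1428) = 15465 + 1427 = 16892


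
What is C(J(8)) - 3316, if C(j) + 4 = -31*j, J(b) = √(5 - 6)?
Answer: -3320 - 31*I ≈ -3320.0 - 31.0*I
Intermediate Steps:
J(b) = I (J(b) = √(-1) = I)
C(j) = -4 - 31*j
C(J(8)) - 3316 = (-4 - 31*I) - 3316 = -3320 - 31*I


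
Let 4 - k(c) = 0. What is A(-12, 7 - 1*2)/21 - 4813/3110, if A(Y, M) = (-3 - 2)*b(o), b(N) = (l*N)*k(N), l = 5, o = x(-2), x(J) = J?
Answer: 520927/65310 ≈ 7.9762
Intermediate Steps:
k(c) = 4 (k(c) = 4 - 1*0 = 4 + 0 = 4)
o = -2
b(N) = 20*N (b(N) = (5*N)*4 = 20*N)
A(Y, M) = 200 (A(Y, M) = (-3 - 2)*(20*(-2)) = -5*(-40) = 200)
A(-12, 7 - 1*2)/21 - 4813/3110 = 200/21 - 4813/3110 = 520927/65310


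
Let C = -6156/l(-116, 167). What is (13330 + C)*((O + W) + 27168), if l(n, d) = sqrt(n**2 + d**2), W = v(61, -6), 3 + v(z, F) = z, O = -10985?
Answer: 216492530 - 99979596*sqrt(41345)/41345 ≈ 2.1600e+8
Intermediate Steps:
v(z, F) = -3 + z
W = 58 (W = -3 + 61 = 58)
l(n, d) = sqrt(d**2 + n**2)
C = -6156*sqrt(41345)/41345 (C = -6156/sqrt(167**2 + (-116)**2) = -6156/sqrt(27889 + 13456) = -6156*sqrt(41345)/41345 ≈ -30.275)
(13330 + C)*((O + W) + 27168) = (13330 - 6156*sqrt(41345)/41345)*((-10985 + 58) + 27168) = (13330 - 6156*sqrt(41345)/41345)*(-10927 + 27168) = (13330 - 6156*sqrt(41345)/41345)*16241 = 216492530 - 99979596*sqrt(41345)/41345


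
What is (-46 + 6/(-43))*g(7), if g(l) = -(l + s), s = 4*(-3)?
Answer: -9920/43 ≈ -230.70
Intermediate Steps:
s = -12
g(l) = 12 - l (g(l) = -(l - 12) = -(-12 + l) = 12 - l)
(-46 + 6/(-43))*g(7) = (-46 + 6/(-43))*(12 - 1*7) = (-46 + 6*(-1/43))*(12 - 7) = (-46 - 6/43)*5 = -1984/43*5 = -9920/43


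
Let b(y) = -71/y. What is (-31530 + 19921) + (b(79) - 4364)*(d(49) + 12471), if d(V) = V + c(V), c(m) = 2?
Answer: -4318840805/79 ≈ -5.4669e+7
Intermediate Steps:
d(V) = 2 + V (d(V) = V + 2 = 2 + V)
(-31530 + 19921) + (b(79) - 4364)*(d(49) + 12471) = (-31530 + 19921) + (-71/79 - 4364)*((2 + 49) + 12471) = -11609 + (-71*1/79 - 4364)*(51 + 12471) = -11609 + (-71/79 - 4364)*12522 = -11609 - 344827/79*12522 = -11609 - 4317923694/79 = -4318840805/79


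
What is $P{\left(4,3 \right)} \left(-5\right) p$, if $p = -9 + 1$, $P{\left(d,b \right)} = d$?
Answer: $160$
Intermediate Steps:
$p = -8$
$P{\left(4,3 \right)} \left(-5\right) p = 4 \left(-5\right) \left(-8\right) = \left(-20\right) \left(-8\right) = 160$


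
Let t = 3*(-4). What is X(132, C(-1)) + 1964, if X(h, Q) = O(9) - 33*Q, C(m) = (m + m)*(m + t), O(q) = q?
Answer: 1115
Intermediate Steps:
t = -12
C(m) = 2*m*(-12 + m) (C(m) = (m + m)*(m - 12) = (2*m)*(-12 + m) = 2*m*(-12 + m))
X(h, Q) = 9 - 33*Q
X(132, C(-1)) + 1964 = (9 - 66*(-1)*(-12 - 1)) + 1964 = (9 - 66*(-1)*(-13)) + 1964 = (9 - 33*26) + 1964 = (9 - 858) + 1964 = -849 + 1964 = 1115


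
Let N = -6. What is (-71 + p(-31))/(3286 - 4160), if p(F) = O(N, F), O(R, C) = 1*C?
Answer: 51/437 ≈ 0.11670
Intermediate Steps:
O(R, C) = C
p(F) = F
(-71 + p(-31))/(3286 - 4160) = (-71 - 31)/(3286 - 4160) = -102/(-874) = -102*(-1/874) = 51/437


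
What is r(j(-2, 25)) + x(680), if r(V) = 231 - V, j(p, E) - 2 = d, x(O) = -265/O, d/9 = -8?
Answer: 40883/136 ≈ 300.61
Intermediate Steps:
d = -72 (d = 9*(-8) = -72)
j(p, E) = -70 (j(p, E) = 2 - 72 = -70)
r(j(-2, 25)) + x(680) = (231 - 1*(-70)) - 265/680 = (231 + 70) - 265*1/680 = 301 - 53/136 = 40883/136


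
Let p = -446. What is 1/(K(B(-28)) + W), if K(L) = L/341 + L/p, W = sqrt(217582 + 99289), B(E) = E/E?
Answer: -15969030/7329274202990891 + 531993482108*sqrt(599)/7329274202990891 ≈ 0.0017765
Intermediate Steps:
B(E) = 1
W = 23*sqrt(599) (W = sqrt(316871) = 23*sqrt(599) ≈ 562.91)
K(L) = 105*L/152086 (K(L) = L/341 + L/(-446) = L*(1/341) + L*(-1/446) = L/341 - L/446 = 105*L/152086)
1/(K(B(-28)) + W) = 1/((105/152086)*1 + 23*sqrt(599)) = 1/(105/152086 + 23*sqrt(599))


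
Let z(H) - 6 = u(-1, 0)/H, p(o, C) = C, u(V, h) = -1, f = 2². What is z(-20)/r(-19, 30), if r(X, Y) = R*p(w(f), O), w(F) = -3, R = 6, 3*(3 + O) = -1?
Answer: -121/400 ≈ -0.30250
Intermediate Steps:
O = -10/3 (O = -3 + (⅓)*(-1) = -3 - ⅓ = -10/3 ≈ -3.3333)
f = 4
z(H) = 6 - 1/H
r(X, Y) = -20 (r(X, Y) = 6*(-10/3) = -20)
z(-20)/r(-19, 30) = (6 - 1/(-20))/(-20) = (6 - 1*(-1/20))*(-1/20) = (6 + 1/20)*(-1/20) = (121/20)*(-1/20) = -121/400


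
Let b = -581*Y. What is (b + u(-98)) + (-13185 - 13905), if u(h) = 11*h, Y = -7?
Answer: -24101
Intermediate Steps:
b = 4067 (b = -581*(-7) = 4067)
(b + u(-98)) + (-13185 - 13905) = (4067 + 11*(-98)) + (-13185 - 13905) = (4067 - 1078) - 27090 = 2989 - 27090 = -24101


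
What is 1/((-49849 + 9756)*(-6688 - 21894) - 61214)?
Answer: 1/1145876912 ≈ 8.7269e-10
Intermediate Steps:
1/((-49849 + 9756)*(-6688 - 21894) - 61214) = 1/(-40093*(-28582) - 61214) = 1/(1145938126 - 61214) = 1/1145876912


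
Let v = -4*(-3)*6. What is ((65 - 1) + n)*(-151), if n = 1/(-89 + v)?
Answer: -164137/17 ≈ -9655.1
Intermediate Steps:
v = 72 (v = 12*6 = 72)
n = -1/17 (n = 1/(-89 + 72) = 1/(-17) = -1/17 ≈ -0.058824)
((65 - 1) + n)*(-151) = ((65 - 1) - 1/17)*(-151) = (64 - 1/17)*(-151) = (1087/17)*(-151) = -164137/17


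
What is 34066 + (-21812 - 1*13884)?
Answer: -1630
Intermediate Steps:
34066 + (-21812 - 1*13884) = 34066 + (-21812 - 13884) = 34066 - 35696 = -1630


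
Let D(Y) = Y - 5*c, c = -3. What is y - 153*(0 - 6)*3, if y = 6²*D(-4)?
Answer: 3150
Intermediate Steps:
D(Y) = 15 + Y (D(Y) = Y - 5*(-3) = Y + 15 = 15 + Y)
y = 396 (y = 6²*(15 - 4) = 36*11 = 396)
y - 153*(0 - 6)*3 = 396 - 153*(0 - 6)*3 = 396 - (-918)*3 = 396 - 153*(-18) = 396 + 2754 = 3150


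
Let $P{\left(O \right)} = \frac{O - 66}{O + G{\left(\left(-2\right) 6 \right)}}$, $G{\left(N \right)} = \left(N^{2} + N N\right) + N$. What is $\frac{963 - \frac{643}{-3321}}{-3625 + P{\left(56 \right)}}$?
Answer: $- \frac{530995156}{1998428355} \approx -0.26571$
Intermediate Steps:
$G{\left(N \right)} = N + 2 N^{2}$ ($G{\left(N \right)} = \left(N^{2} + N^{2}\right) + N = 2 N^{2} + N = N + 2 N^{2}$)
$P{\left(O \right)} = \frac{-66 + O}{276 + O}$ ($P{\left(O \right)} = \frac{O - 66}{O + \left(-2\right) 6 \left(1 + 2 \left(\left(-2\right) 6\right)\right)} = \frac{-66 + O}{O - 12 \left(1 + 2 \left(-12\right)\right)} = \frac{-66 + O}{O - 12 \left(1 - 24\right)} = \frac{-66 + O}{O - -276} = \frac{-66 + O}{O + 276} = \frac{-66 + O}{276 + O}$)
$\frac{963 - \frac{643}{-3321}}{-3625 + P{\left(56 \right)}} = \frac{963 - \frac{643}{-3321}}{-3625 + \frac{-66 + 56}{276 + 56}} = \frac{963 - - \frac{643}{3321}}{-3625 + \frac{1}{332} \left(-10\right)} = \frac{963 + \frac{643}{3321}}{-3625 + \frac{1}{332} \left(-10\right)} = \frac{3198766}{3321 \left(-3625 - \frac{5}{166}\right)} = \frac{3198766}{3321 \left(- \frac{601755}{166}\right)} = \frac{3198766}{3321} \left(- \frac{166}{601755}\right) = - \frac{530995156}{1998428355}$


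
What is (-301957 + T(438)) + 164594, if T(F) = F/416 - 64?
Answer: -28584597/208 ≈ -1.3743e+5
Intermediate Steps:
T(F) = -64 + F/416 (T(F) = F/416 - 64 = -64 + F/416)
(-301957 + T(438)) + 164594 = (-301957 + (-64 + (1/416)*438)) + 164594 = (-301957 + (-64 + 219/208)) + 164594 = (-301957 - 13093/208) + 164594 = -62820149/208 + 164594 = -28584597/208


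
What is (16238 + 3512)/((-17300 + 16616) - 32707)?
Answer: -19750/33391 ≈ -0.59148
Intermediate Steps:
(16238 + 3512)/((-17300 + 16616) - 32707) = 19750/(-684 - 32707) = 19750/(-33391) = 19750*(-1/33391) = -19750/33391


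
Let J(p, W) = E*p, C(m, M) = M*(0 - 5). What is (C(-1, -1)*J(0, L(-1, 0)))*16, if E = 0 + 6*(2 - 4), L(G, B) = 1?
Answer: 0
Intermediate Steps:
E = -12 (E = 0 + 6*(-2) = 0 - 12 = -12)
C(m, M) = -5*M (C(m, M) = M*(-5) = -5*M)
J(p, W) = -12*p
(C(-1, -1)*J(0, L(-1, 0)))*16 = ((-5*(-1))*(-12*0))*16 = (5*0)*16 = 0*16 = 0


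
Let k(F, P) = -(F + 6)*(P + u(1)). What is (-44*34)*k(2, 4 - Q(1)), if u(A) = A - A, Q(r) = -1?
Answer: 59840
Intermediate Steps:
u(A) = 0
k(F, P) = -P*(6 + F) (k(F, P) = -(F + 6)*(P + 0) = -(6 + F)*P = -P*(6 + F))
(-44*34)*k(2, 4 - Q(1)) = (-44*34)*((4 - 1*(-1))*(-6 - 1*2)) = -1496*(4 + 1)*(-6 - 2) = -7480*(-8) = -1496*(-40) = 59840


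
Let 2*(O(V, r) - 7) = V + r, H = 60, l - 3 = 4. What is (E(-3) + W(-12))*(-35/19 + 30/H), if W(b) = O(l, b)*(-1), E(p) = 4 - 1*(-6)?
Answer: -561/76 ≈ -7.3816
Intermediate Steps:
l = 7 (l = 3 + 4 = 7)
O(V, r) = 7 + V/2 + r/2 (O(V, r) = 7 + (V + r)/2 = 7 + (V/2 + r/2) = 7 + V/2 + r/2)
E(p) = 10 (E(p) = 4 + 6 = 10)
W(b) = -21/2 - b/2 (W(b) = (7 + (½)*7 + b/2)*(-1) = (7 + 7/2 + b/2)*(-1) = (21/2 + b/2)*(-1) = -21/2 - b/2)
(E(-3) + W(-12))*(-35/19 + 30/H) = (10 + (-21/2 - ½*(-12)))*(-35/19 + 30/60) = (10 + (-21/2 + 6))*(-35*1/19 + 30*(1/60)) = (10 - 9/2)*(-35/19 + ½) = (11/2)*(-51/38) = -561/76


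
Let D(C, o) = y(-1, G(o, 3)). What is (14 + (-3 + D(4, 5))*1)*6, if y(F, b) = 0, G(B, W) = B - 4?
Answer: 66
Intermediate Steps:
G(B, W) = -4 + B
D(C, o) = 0
(14 + (-3 + D(4, 5))*1)*6 = (14 + (-3 + 0)*1)*6 = (14 - 3*1)*6 = (14 - 3)*6 = 11*6 = 66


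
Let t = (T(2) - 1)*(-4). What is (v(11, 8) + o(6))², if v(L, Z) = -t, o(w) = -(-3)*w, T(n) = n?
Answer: 484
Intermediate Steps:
t = -4 (t = (2 - 1)*(-4) = 1*(-4) = -4)
o(w) = 3*w
v(L, Z) = 4 (v(L, Z) = -1*(-4) = 4)
(v(11, 8) + o(6))² = (4 + 3*6)² = (4 + 18)² = 22² = 484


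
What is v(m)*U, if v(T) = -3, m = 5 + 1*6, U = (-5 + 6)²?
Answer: -3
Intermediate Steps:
U = 1 (U = 1² = 1)
m = 11 (m = 5 + 6 = 11)
v(m)*U = -3*1 = -3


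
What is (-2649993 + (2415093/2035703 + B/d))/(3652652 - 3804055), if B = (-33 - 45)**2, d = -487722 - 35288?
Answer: 201530558242553208/11514122730001435 ≈ 17.503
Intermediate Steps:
d = -523010
B = 6084 (B = (-78)**2 = 6084)
(-2649993 + (2415093/2035703 + B/d))/(3652652 - 3804055) = (-2649993 + (2415093/2035703 + 6084/(-523010)))/(3652652 - 3804055) = (-2649993 + (2415093*(1/2035703) + 6084*(-1/523010)))/(-151403) = (-2649993 + (2415093/2035703 - 3042/261505))*(-1/151403) = (-2649993 + 625366286439/532346513015)*(-1/151403) = -1410713907697872456/532346513015*(-1/151403) = 201530558242553208/11514122730001435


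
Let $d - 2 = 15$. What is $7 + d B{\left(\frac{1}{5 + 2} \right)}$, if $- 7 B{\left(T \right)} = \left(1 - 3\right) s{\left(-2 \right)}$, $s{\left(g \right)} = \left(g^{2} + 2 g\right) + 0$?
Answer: $7$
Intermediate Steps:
$d = 17$ ($d = 2 + 15 = 17$)
$s{\left(g \right)} = g^{2} + 2 g$
$B{\left(T \right)} = 0$ ($B{\left(T \right)} = - \frac{\left(1 - 3\right) \left(- 2 \left(2 - 2\right)\right)}{7} = - \frac{\left(-2\right) \left(\left(-2\right) 0\right)}{7} = - \frac{\left(-2\right) 0}{7} = \left(- \frac{1}{7}\right) 0 = 0$)
$7 + d B{\left(\frac{1}{5 + 2} \right)} = 7 + 17 \cdot 0 = 7 + 0 = 7$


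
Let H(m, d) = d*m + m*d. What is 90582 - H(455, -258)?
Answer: 325362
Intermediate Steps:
H(m, d) = 2*d*m (H(m, d) = d*m + d*m = 2*d*m)
90582 - H(455, -258) = 90582 - 2*(-258)*455 = 90582 - 1*(-234780) = 90582 + 234780 = 325362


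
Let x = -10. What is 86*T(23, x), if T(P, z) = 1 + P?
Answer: 2064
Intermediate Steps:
86*T(23, x) = 86*(1 + 23) = 86*24 = 2064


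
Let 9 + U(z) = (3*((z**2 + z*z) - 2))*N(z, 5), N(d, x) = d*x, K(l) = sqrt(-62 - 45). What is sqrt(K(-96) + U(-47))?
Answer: sqrt(-3113289 + I*sqrt(107)) ≈ 0.003 + 1764.5*I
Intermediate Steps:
K(l) = I*sqrt(107) (K(l) = sqrt(-107) = I*sqrt(107))
U(z) = -9 + 5*z*(-6 + 6*z**2) (U(z) = -9 + (3*((z**2 + z*z) - 2))*(z*5) = -9 + (3*((z**2 + z**2) - 2))*(5*z) = -9 + (3*(2*z**2 - 2))*(5*z) = -9 + (3*(-2 + 2*z**2))*(5*z) = -9 + (-6 + 6*z**2)*(5*z) = -9 + 5*z*(-6 + 6*z**2))
sqrt(K(-96) + U(-47)) = sqrt(I*sqrt(107) + (-9 - 30*(-47) + 30*(-47)**3)) = sqrt(I*sqrt(107) + (-9 + 1410 + 30*(-103823))) = sqrt(I*sqrt(107) + (-9 + 1410 - 3114690)) = sqrt(I*sqrt(107) - 3113289) = sqrt(-3113289 + I*sqrt(107))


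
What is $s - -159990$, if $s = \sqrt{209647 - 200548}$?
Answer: $159990 + 3 \sqrt{1011} \approx 1.6009 \cdot 10^{5}$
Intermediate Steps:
$s = 3 \sqrt{1011}$ ($s = \sqrt{9099} = 3 \sqrt{1011} \approx 95.389$)
$s - -159990 = 3 \sqrt{1011} - -159990 = 3 \sqrt{1011} + 159990 = 159990 + 3 \sqrt{1011}$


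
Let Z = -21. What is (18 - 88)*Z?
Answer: 1470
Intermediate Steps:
(18 - 88)*Z = (18 - 88)*(-21) = -70*(-21) = 1470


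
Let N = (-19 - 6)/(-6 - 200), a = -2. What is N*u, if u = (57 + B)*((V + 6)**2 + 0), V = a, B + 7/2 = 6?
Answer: 11900/103 ≈ 115.53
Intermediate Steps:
B = 5/2 (B = -7/2 + 6 = 5/2 ≈ 2.5000)
V = -2
u = 952 (u = (57 + 5/2)*((-2 + 6)**2 + 0) = 119*(4**2 + 0)/2 = 119*(16 + 0)/2 = (119/2)*16 = 952)
N = 25/206 (N = -25/(-206) = -25*(-1/206) = 25/206 ≈ 0.12136)
N*u = (25/206)*952 = 11900/103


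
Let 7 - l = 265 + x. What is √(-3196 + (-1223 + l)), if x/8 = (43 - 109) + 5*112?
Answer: I*√8629 ≈ 92.892*I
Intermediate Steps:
x = 3952 (x = 8*((43 - 109) + 5*112) = 8*(-66 + 560) = 8*494 = 3952)
l = -4210 (l = 7 - (265 + 3952) = 7 - 1*4217 = 7 - 4217 = -4210)
√(-3196 + (-1223 + l)) = √(-3196 + (-1223 - 4210)) = √(-3196 - 5433) = √(-8629) = I*√8629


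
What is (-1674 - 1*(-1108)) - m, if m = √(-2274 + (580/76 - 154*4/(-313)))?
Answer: -566 - I*√80084615383/5947 ≈ -566.0 - 47.586*I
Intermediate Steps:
m = I*√80084615383/5947 (m = √(-2274 + (580*(1/76) - 616*(-1/313))) = √(-2274 + (145/19 + 616/313)) = √(-2274 + 57089/5947) = √(-13466389/5947) = I*√80084615383/5947 ≈ 47.586*I)
(-1674 - 1*(-1108)) - m = (-1674 - 1*(-1108)) - I*√80084615383/5947 = (-1674 + 1108) - I*√80084615383/5947 = -566 - I*√80084615383/5947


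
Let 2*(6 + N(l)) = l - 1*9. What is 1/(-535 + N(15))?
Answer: -1/538 ≈ -0.0018587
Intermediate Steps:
N(l) = -21/2 + l/2 (N(l) = -6 + (l - 1*9)/2 = -6 + (l - 9)/2 = -6 + (-9 + l)/2 = -6 + (-9/2 + l/2) = -21/2 + l/2)
1/(-535 + N(15)) = 1/(-535 + (-21/2 + (½)*15)) = 1/(-535 + (-21/2 + 15/2)) = 1/(-535 - 3) = 1/(-538) = -1/538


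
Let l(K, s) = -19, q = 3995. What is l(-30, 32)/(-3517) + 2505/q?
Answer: 1777198/2810083 ≈ 0.63244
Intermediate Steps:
l(-30, 32)/(-3517) + 2505/q = -19/(-3517) + 2505/3995 = -19*(-1/3517) + 2505*(1/3995) = 19/3517 + 501/799 = 1777198/2810083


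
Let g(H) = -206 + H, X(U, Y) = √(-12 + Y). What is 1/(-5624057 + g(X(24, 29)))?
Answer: -330839/1860725546656 - √17/31632334293152 ≈ -1.7780e-7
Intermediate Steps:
1/(-5624057 + g(X(24, 29))) = 1/(-5624057 + (-206 + √(-12 + 29))) = 1/(-5624057 + (-206 + √17)) = 1/(-5624263 + √17)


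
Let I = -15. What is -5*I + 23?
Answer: 98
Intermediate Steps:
-5*I + 23 = -5*(-15) + 23 = 75 + 23 = 98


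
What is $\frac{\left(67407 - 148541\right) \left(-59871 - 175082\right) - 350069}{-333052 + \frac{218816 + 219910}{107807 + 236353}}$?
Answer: $- \frac{1093415055668880}{19103789599} \approx -57236.0$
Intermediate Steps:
$\frac{\left(67407 - 148541\right) \left(-59871 - 175082\right) - 350069}{-333052 + \frac{218816 + 219910}{107807 + 236353}} = \frac{\left(-81134\right) \left(-234953\right) - 350069}{-333052 + \frac{438726}{344160}} = \frac{19062676702 - 350069}{-333052 + 438726 \cdot \frac{1}{344160}} = \frac{19062326633}{-333052 + \frac{73121}{57360}} = \frac{19062326633}{- \frac{19103789599}{57360}} = 19062326633 \left(- \frac{57360}{19103789599}\right) = - \frac{1093415055668880}{19103789599}$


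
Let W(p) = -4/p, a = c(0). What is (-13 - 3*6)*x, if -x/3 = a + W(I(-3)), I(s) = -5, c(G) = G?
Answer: 372/5 ≈ 74.400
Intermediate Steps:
a = 0
x = -12/5 (x = -3*(0 - 4/(-5)) = -3*(0 - 4*(-⅕)) = -3*(0 + ⅘) = -3*⅘ = -12/5 ≈ -2.4000)
(-13 - 3*6)*x = (-13 - 3*6)*(-12/5) = (-13 - 18)*(-12/5) = -31*(-12/5) = 372/5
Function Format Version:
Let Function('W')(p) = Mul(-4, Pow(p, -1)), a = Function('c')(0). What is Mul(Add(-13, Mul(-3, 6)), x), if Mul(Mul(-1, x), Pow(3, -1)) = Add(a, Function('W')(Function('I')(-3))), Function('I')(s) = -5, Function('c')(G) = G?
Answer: Rational(372, 5) ≈ 74.400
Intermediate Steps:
a = 0
x = Rational(-12, 5) (x = Mul(-3, Add(0, Mul(-4, Pow(-5, -1)))) = Mul(-3, Add(0, Mul(-4, Rational(-1, 5)))) = Mul(-3, Add(0, Rational(4, 5))) = Mul(-3, Rational(4, 5)) = Rational(-12, 5) ≈ -2.4000)
Mul(Add(-13, Mul(-3, 6)), x) = Mul(Add(-13, Mul(-3, 6)), Rational(-12, 5)) = Mul(Add(-13, -18), Rational(-12, 5)) = Mul(-31, Rational(-12, 5)) = Rational(372, 5)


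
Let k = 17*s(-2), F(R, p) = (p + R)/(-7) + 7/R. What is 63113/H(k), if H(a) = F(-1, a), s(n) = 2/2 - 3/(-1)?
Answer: -441791/116 ≈ -3808.5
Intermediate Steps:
s(n) = 4 (s(n) = 2*(½) - 3*(-1) = 1 + 3 = 4)
F(R, p) = 7/R - R/7 - p/7 (F(R, p) = (R + p)*(-⅐) + 7/R = (-R/7 - p/7) + 7/R = 7/R - R/7 - p/7)
k = 68 (k = 17*4 = 68)
H(a) = -48/7 - a/7 (H(a) = (⅐)*(49 - 1*(-1)*(-1 + a))/(-1) = (⅐)*(-1)*(49 + (-1 + a)) = (⅐)*(-1)*(48 + a) = -48/7 - a/7)
63113/H(k) = 63113/(-48/7 - ⅐*68) = 63113/(-48/7 - 68/7) = 63113/(-116/7) = 63113*(-7/116) = -441791/116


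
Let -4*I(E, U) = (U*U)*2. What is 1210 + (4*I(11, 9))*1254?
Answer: -201938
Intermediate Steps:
I(E, U) = -U**2/2 (I(E, U) = -U*U*2/4 = -U**2*2/4 = -U**2/2)
1210 + (4*I(11, 9))*1254 = 1210 + (4*(-1/2*9**2))*1254 = 1210 + (4*(-1/2*81))*1254 = 1210 + (4*(-81/2))*1254 = 1210 - 162*1254 = 1210 - 203148 = -201938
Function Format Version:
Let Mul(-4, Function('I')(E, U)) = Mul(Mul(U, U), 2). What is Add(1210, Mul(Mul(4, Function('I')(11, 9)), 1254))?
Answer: -201938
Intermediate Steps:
Function('I')(E, U) = Mul(Rational(-1, 2), Pow(U, 2)) (Function('I')(E, U) = Mul(Rational(-1, 4), Mul(Mul(U, U), 2)) = Mul(Rational(-1, 4), Mul(Pow(U, 2), 2)) = Mul(Rational(-1, 4), Mul(2, Pow(U, 2))) = Mul(Rational(-1, 2), Pow(U, 2)))
Add(1210, Mul(Mul(4, Function('I')(11, 9)), 1254)) = Add(1210, Mul(Mul(4, Mul(Rational(-1, 2), Pow(9, 2))), 1254)) = Add(1210, Mul(Mul(4, Mul(Rational(-1, 2), 81)), 1254)) = Add(1210, Mul(Mul(4, Rational(-81, 2)), 1254)) = Add(1210, Mul(-162, 1254)) = Add(1210, -203148) = -201938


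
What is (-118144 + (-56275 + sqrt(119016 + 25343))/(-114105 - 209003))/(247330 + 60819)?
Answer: -38173215277/99565407092 - sqrt(144359)/99565407092 ≈ -0.38340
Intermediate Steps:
(-118144 + (-56275 + sqrt(119016 + 25343))/(-114105 - 209003))/(247330 + 60819) = (-118144 + (-56275 + sqrt(144359))/(-323108))/308149 = (-118144 + (-56275 + sqrt(144359))*(-1/323108))*(1/308149) = (-118144 + (56275/323108 - sqrt(144359)/323108))*(1/308149) = (-38173215277/323108 - sqrt(144359)/323108)*(1/308149) = -38173215277/99565407092 - sqrt(144359)/99565407092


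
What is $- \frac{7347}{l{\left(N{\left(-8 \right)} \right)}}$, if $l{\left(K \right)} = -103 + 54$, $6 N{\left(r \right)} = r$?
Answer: $\frac{7347}{49} \approx 149.94$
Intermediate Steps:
$N{\left(r \right)} = \frac{r}{6}$
$l{\left(K \right)} = -49$
$- \frac{7347}{l{\left(N{\left(-8 \right)} \right)}} = - \frac{7347}{-49} = \left(-7347\right) \left(- \frac{1}{49}\right) = \frac{7347}{49}$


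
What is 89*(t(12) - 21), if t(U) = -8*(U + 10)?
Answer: -17533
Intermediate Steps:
t(U) = -80 - 8*U (t(U) = -8*(10 + U) = -80 - 8*U)
89*(t(12) - 21) = 89*((-80 - 8*12) - 21) = 89*((-80 - 96) - 21) = 89*(-176 - 21) = 89*(-197) = -17533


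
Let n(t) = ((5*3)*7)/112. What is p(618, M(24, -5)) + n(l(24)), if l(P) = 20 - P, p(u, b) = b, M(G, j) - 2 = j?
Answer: -33/16 ≈ -2.0625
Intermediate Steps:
M(G, j) = 2 + j
n(t) = 15/16 (n(t) = (15*7)*(1/112) = 105*(1/112) = 15/16)
p(618, M(24, -5)) + n(l(24)) = (2 - 5) + 15/16 = -3 + 15/16 = -33/16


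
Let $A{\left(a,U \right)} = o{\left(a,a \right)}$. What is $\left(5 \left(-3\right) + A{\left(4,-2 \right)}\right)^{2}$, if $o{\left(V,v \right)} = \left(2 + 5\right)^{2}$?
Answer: $1156$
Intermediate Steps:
$o{\left(V,v \right)} = 49$ ($o{\left(V,v \right)} = 7^{2} = 49$)
$A{\left(a,U \right)} = 49$
$\left(5 \left(-3\right) + A{\left(4,-2 \right)}\right)^{2} = \left(5 \left(-3\right) + 49\right)^{2} = \left(-15 + 49\right)^{2} = 34^{2} = 1156$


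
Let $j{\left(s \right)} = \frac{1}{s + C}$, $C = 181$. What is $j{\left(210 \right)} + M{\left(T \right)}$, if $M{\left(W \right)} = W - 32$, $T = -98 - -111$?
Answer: $- \frac{7428}{391} \approx -18.997$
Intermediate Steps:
$T = 13$ ($T = -98 + 111 = 13$)
$j{\left(s \right)} = \frac{1}{181 + s}$ ($j{\left(s \right)} = \frac{1}{s + 181} = \frac{1}{181 + s}$)
$M{\left(W \right)} = -32 + W$
$j{\left(210 \right)} + M{\left(T \right)} = \frac{1}{181 + 210} + \left(-32 + 13\right) = \frac{1}{391} - 19 = - \frac{7428}{391}$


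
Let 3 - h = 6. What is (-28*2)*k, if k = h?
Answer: 168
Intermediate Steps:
h = -3 (h = 3 - 1*6 = 3 - 6 = -3)
k = -3
(-28*2)*k = -28*2*(-3) = -56*(-3) = 168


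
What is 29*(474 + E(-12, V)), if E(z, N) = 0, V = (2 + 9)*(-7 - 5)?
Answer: 13746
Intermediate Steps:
V = -132 (V = 11*(-12) = -132)
29*(474 + E(-12, V)) = 29*(474 + 0) = 29*474 = 13746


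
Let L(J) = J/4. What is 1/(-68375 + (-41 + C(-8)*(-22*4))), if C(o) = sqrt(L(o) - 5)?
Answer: I/(8*(-8552*I + 11*sqrt(7))) ≈ -1.4616e-5 + 4.9741e-8*I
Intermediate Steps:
L(J) = J/4 (L(J) = J*(1/4) = J/4)
C(o) = sqrt(-5 + o/4) (C(o) = sqrt(o/4 - 5) = sqrt(-5 + o/4))
1/(-68375 + (-41 + C(-8)*(-22*4))) = 1/(-68375 + (-41 + (sqrt(-20 - 8)/2)*(-22*4))) = 1/(-68375 + (-41 + (sqrt(-28)/2)*(-88))) = 1/(-68375 + (-41 + ((2*I*sqrt(7))/2)*(-88))) = 1/(-68375 + (-41 + (I*sqrt(7))*(-88))) = 1/(-68375 + (-41 - 88*I*sqrt(7))) = 1/(-68416 - 88*I*sqrt(7))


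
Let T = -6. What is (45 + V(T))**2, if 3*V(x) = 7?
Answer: 20164/9 ≈ 2240.4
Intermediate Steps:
V(x) = 7/3 (V(x) = (1/3)*7 = 7/3)
(45 + V(T))**2 = (45 + 7/3)**2 = (142/3)**2 = 20164/9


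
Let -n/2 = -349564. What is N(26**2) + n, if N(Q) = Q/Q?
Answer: 699129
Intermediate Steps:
n = 699128 (n = -2*(-349564) = 699128)
N(Q) = 1
N(26**2) + n = 1 + 699128 = 699129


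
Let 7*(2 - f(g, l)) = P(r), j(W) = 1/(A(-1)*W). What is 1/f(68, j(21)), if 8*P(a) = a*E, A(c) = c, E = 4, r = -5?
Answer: 14/33 ≈ 0.42424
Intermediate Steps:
P(a) = a/2 (P(a) = (a*4)/8 = (4*a)/8 = a/2)
j(W) = -1/W (j(W) = 1/(-W) = -1/W)
f(g, l) = 33/14 (f(g, l) = 2 - (-5)/14 = 2 - ⅐*(-5/2) = 2 + 5/14 = 33/14)
1/f(68, j(21)) = 1/(33/14) = 14/33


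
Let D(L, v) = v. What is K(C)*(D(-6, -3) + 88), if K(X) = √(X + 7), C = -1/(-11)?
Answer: 85*√858/11 ≈ 226.34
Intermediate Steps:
C = 1/11 (C = -1*(-1/11) = 1/11 ≈ 0.090909)
K(X) = √(7 + X)
K(C)*(D(-6, -3) + 88) = √(7 + 1/11)*(-3 + 88) = √(78/11)*85 = (√858/11)*85 = 85*√858/11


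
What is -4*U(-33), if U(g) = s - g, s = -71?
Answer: 152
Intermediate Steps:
U(g) = -71 - g
-4*U(-33) = -4*(-71 - 1*(-33)) = -4*(-71 + 33) = -4*(-38) = 152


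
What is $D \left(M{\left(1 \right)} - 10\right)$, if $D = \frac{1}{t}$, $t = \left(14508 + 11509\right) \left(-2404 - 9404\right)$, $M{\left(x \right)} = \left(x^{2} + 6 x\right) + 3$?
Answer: $0$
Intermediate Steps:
$M{\left(x \right)} = 3 + x^{2} + 6 x$
$t = -307208736$ ($t = 26017 \left(-11808\right) = -307208736$)
$D = - \frac{1}{307208736}$ ($D = \frac{1}{-307208736} = - \frac{1}{307208736} \approx -3.2551 \cdot 10^{-9}$)
$D \left(M{\left(1 \right)} - 10\right) = - \frac{\left(3 + 1^{2} + 6 \cdot 1\right) - 10}{307208736} = - \frac{\left(3 + 1 + 6\right) - 10}{307208736} = - \frac{10 - 10}{307208736} = \left(- \frac{1}{307208736}\right) 0 = 0$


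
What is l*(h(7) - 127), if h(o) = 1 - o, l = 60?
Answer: -7980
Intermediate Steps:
l*(h(7) - 127) = 60*((1 - 1*7) - 127) = 60*((1 - 7) - 127) = 60*(-6 - 127) = 60*(-133) = -7980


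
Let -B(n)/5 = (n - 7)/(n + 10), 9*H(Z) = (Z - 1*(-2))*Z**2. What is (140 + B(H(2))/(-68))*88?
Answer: 11097735/901 ≈ 12317.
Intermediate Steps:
H(Z) = Z**2*(2 + Z)/9 (H(Z) = ((Z - 1*(-2))*Z**2)/9 = ((Z + 2)*Z**2)/9 = ((2 + Z)*Z**2)/9 = (Z**2*(2 + Z))/9 = Z**2*(2 + Z)/9)
B(n) = -5*(-7 + n)/(10 + n) (B(n) = -5*(n - 7)/(n + 10) = -5*(-7 + n)/(10 + n))
(140 + B(H(2))/(-68))*88 = (140 + (5*(7 - 2**2*(2 + 2)/9)/(10 + (1/9)*2**2*(2 + 2)))/(-68))*88 = (140 + (5*(7 - 4*4/9)/(10 + (1/9)*4*4))*(-1/68))*88 = (140 + (5*(7 - 1*16/9)/(10 + 16/9))*(-1/68))*88 = (140 + (5*(7 - 16/9)/(106/9))*(-1/68))*88 = (140 + (5*(9/106)*(47/9))*(-1/68))*88 = (140 + (235/106)*(-1/68))*88 = (140 - 235/7208)*88 = (1008885/7208)*88 = 11097735/901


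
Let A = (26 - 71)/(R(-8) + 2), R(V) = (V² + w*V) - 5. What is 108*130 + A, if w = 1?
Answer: 744075/53 ≈ 14039.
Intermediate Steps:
R(V) = -5 + V + V² (R(V) = (V² + 1*V) - 5 = (V² + V) - 5 = (V + V²) - 5 = -5 + V + V²)
A = -45/53 (A = (26 - 71)/((-5 - 8 + (-8)²) + 2) = -45/((-5 - 8 + 64) + 2) = -45/(51 + 2) = -45/53 ≈ -0.84906)
108*130 + A = 108*130 - 45/53 = 14040 - 45/53 = 744075/53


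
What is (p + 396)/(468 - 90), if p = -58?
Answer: 169/189 ≈ 0.89418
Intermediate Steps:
(p + 396)/(468 - 90) = (-58 + 396)/(468 - 90) = 338/378 = 338*(1/378) = 169/189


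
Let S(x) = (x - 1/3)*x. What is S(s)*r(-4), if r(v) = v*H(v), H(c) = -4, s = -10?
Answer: 4960/3 ≈ 1653.3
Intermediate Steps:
S(x) = x*(-⅓ + x) (S(x) = (x - 1*⅓)*x = (x - ⅓)*x = (-⅓ + x)*x = x*(-⅓ + x))
r(v) = -4*v (r(v) = v*(-4) = -4*v)
S(s)*r(-4) = (-10*(-⅓ - 10))*(-4*(-4)) = -10*(-31/3)*16 = (310/3)*16 = 4960/3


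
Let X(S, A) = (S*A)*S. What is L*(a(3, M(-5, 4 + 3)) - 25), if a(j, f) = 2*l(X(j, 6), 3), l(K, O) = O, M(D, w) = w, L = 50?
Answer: -950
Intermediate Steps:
X(S, A) = A*S**2 (X(S, A) = (A*S)*S = A*S**2)
a(j, f) = 6 (a(j, f) = 2*3 = 6)
L*(a(3, M(-5, 4 + 3)) - 25) = 50*(6 - 25) = 50*(-19) = -950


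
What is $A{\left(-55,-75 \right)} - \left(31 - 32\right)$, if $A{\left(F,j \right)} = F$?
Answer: $-54$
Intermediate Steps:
$A{\left(-55,-75 \right)} - \left(31 - 32\right) = -55 - \left(31 - 32\right) = -55 - -1 = -55 + 1 = -54$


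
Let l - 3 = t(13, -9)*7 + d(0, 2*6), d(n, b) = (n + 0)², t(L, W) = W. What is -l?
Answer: 60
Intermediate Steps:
d(n, b) = n²
l = -60 (l = 3 + (-9*7 + 0²) = 3 + (-63 + 0) = 3 - 63 = -60)
-l = -1*(-60) = 60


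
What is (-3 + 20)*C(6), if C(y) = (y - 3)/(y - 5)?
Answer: 51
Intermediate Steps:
C(y) = (-3 + y)/(-5 + y)
(-3 + 20)*C(6) = (-3 + 20)*((-3 + 6)/(-5 + 6)) = 17*(3/1) = 17*(1*3) = 17*3 = 51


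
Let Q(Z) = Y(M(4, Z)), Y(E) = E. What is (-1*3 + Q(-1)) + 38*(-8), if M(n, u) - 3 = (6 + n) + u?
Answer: -295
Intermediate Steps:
M(n, u) = 9 + n + u (M(n, u) = 3 + ((6 + n) + u) = 3 + (6 + n + u) = 9 + n + u)
Q(Z) = 13 + Z (Q(Z) = 9 + 4 + Z = 13 + Z)
(-1*3 + Q(-1)) + 38*(-8) = (-1*3 + (13 - 1)) + 38*(-8) = (-3 + 12) - 304 = 9 - 304 = -295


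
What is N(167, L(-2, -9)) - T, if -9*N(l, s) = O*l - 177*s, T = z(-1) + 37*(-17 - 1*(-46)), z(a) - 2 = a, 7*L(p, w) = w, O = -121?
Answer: 72194/63 ≈ 1145.9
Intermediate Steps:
L(p, w) = w/7
z(a) = 2 + a
T = 1074 (T = (2 - 1) + 37*(-17 - 1*(-46)) = 1 + 37*(-17 + 46) = 1 + 37*29 = 1 + 1073 = 1074)
N(l, s) = 59*s/3 + 121*l/9 (N(l, s) = -(-121*l - 177*s)/9 = -(-177*s - 121*l)/9 = 59*s/3 + 121*l/9)
N(167, L(-2, -9)) - T = (59*((⅐)*(-9))/3 + (121/9)*167) - 1*1074 = ((59/3)*(-9/7) + 20207/9) - 1074 = (-177/7 + 20207/9) - 1074 = 139856/63 - 1074 = 72194/63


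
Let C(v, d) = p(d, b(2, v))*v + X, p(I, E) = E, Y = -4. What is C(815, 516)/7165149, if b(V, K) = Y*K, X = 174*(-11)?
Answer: -2658814/7165149 ≈ -0.37108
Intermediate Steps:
X = -1914
b(V, K) = -4*K
C(v, d) = -1914 - 4*v**2 (C(v, d) = (-4*v)*v - 1914 = -4*v**2 - 1914 = -1914 - 4*v**2)
C(815, 516)/7165149 = (-1914 - 4*815**2)/7165149 = (-1914 - 4*664225)*(1/7165149) = (-1914 - 2656900)*(1/7165149) = -2658814*1/7165149 = -2658814/7165149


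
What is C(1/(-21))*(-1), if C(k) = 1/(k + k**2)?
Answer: 441/20 ≈ 22.050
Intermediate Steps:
C(1/(-21))*(-1) = (1/((1/(-21))*(1 + 1/(-21))))*(-1) = (1/((-1/21)*(1 - 1/21)))*(-1) = -21/20/21*(-1) = -21*21/20*(-1) = -441/20*(-1) = 441/20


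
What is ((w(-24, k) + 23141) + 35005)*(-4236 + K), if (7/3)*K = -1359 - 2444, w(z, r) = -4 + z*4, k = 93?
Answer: -2383426806/7 ≈ -3.4049e+8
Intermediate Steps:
w(z, r) = -4 + 4*z
K = -11409/7 (K = 3*(-1359 - 2444)/7 = (3/7)*(-3803) = -11409/7 ≈ -1629.9)
((w(-24, k) + 23141) + 35005)*(-4236 + K) = (((-4 + 4*(-24)) + 23141) + 35005)*(-4236 - 11409/7) = (((-4 - 96) + 23141) + 35005)*(-41061/7) = ((-100 + 23141) + 35005)*(-41061/7) = (23041 + 35005)*(-41061/7) = 58046*(-41061/7) = -2383426806/7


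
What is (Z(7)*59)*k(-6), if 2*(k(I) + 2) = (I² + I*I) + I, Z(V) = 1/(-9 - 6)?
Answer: -1829/15 ≈ -121.93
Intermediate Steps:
Z(V) = -1/15 (Z(V) = 1/(-15) = -1/15)
k(I) = -2 + I² + I/2 (k(I) = -2 + ((I² + I*I) + I)/2 = -2 + ((I² + I²) + I)/2 = -2 + (2*I² + I)/2 = -2 + (I + 2*I²)/2 = -2 + (I² + I/2) = -2 + I² + I/2)
(Z(7)*59)*k(-6) = (-1/15*59)*(-2 + (-6)² + (½)*(-6)) = -59*(-2 + 36 - 3)/15 = -59/15*31 = -1829/15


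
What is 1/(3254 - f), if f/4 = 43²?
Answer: -1/4142 ≈ -0.00024143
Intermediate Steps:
f = 7396 (f = 4*43² = 4*1849 = 7396)
1/(3254 - f) = 1/(3254 - 1*7396) = 1/(3254 - 7396) = 1/(-4142) = -1/4142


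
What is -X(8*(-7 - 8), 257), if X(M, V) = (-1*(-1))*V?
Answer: -257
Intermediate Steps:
X(M, V) = V (X(M, V) = 1*V = V)
-X(8*(-7 - 8), 257) = -1*257 = -257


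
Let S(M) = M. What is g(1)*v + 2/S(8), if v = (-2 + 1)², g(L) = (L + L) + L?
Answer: 13/4 ≈ 3.2500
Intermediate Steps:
g(L) = 3*L (g(L) = 2*L + L = 3*L)
v = 1 (v = (-1)² = 1)
g(1)*v + 2/S(8) = (3*1)*1 + 2/8 = 3*1 + 2*(⅛) = 3 + ¼ = 13/4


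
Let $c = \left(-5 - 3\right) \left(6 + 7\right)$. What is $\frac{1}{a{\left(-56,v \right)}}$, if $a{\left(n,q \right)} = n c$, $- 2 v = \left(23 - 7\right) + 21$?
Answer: $\frac{1}{5824} \approx 0.0001717$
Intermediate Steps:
$c = -104$ ($c = \left(-8\right) 13 = -104$)
$v = - \frac{37}{2}$ ($v = - \frac{\left(23 - 7\right) + 21}{2} = - \frac{16 + 21}{2} = \left(- \frac{1}{2}\right) 37 = - \frac{37}{2} \approx -18.5$)
$a{\left(n,q \right)} = - 104 n$ ($a{\left(n,q \right)} = n \left(-104\right) = - 104 n$)
$\frac{1}{a{\left(-56,v \right)}} = \frac{1}{\left(-104\right) \left(-56\right)} = \frac{1}{5824}$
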